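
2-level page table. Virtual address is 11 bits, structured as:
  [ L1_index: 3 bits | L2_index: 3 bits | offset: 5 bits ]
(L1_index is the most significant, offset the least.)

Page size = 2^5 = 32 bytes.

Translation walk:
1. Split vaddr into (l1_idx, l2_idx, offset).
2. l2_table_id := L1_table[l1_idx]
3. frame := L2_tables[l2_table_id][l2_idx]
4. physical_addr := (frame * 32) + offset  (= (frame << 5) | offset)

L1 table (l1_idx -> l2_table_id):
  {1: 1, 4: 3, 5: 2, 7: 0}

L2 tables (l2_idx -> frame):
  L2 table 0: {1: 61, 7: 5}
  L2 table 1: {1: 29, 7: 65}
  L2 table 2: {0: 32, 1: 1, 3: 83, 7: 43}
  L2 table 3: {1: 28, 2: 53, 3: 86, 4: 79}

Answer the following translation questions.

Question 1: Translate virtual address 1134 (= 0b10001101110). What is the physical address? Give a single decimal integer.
vaddr = 1134 = 0b10001101110
Split: l1_idx=4, l2_idx=3, offset=14
L1[4] = 3
L2[3][3] = 86
paddr = 86 * 32 + 14 = 2766

Answer: 2766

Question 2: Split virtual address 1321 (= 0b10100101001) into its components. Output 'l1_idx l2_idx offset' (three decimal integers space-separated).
vaddr = 1321 = 0b10100101001
  top 3 bits -> l1_idx = 5
  next 3 bits -> l2_idx = 1
  bottom 5 bits -> offset = 9

Answer: 5 1 9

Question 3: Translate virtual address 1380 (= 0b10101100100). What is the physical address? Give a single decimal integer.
Answer: 2660

Derivation:
vaddr = 1380 = 0b10101100100
Split: l1_idx=5, l2_idx=3, offset=4
L1[5] = 2
L2[2][3] = 83
paddr = 83 * 32 + 4 = 2660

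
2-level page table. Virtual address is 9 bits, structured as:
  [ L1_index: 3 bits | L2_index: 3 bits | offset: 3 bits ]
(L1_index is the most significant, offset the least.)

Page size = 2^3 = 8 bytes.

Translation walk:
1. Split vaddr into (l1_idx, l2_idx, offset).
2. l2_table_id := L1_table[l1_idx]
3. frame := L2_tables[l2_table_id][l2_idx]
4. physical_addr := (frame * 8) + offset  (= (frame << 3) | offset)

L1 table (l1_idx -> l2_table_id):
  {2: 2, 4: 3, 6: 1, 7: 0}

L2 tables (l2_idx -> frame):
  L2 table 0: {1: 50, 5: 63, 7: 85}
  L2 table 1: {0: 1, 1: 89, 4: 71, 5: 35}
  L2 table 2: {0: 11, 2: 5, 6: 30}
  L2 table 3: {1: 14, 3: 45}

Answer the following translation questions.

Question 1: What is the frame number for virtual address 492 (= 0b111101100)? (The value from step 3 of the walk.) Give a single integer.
vaddr = 492: l1_idx=7, l2_idx=5
L1[7] = 0; L2[0][5] = 63

Answer: 63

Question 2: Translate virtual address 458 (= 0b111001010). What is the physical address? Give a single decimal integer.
vaddr = 458 = 0b111001010
Split: l1_idx=7, l2_idx=1, offset=2
L1[7] = 0
L2[0][1] = 50
paddr = 50 * 8 + 2 = 402

Answer: 402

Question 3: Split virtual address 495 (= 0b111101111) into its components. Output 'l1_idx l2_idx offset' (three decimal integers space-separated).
vaddr = 495 = 0b111101111
  top 3 bits -> l1_idx = 7
  next 3 bits -> l2_idx = 5
  bottom 3 bits -> offset = 7

Answer: 7 5 7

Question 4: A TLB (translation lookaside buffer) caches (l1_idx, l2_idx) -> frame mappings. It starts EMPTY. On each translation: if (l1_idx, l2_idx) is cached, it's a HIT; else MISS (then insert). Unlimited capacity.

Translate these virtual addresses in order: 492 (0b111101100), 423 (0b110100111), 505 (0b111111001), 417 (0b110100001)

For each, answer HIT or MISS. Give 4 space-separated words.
Answer: MISS MISS MISS HIT

Derivation:
vaddr=492: (7,5) not in TLB -> MISS, insert
vaddr=423: (6,4) not in TLB -> MISS, insert
vaddr=505: (7,7) not in TLB -> MISS, insert
vaddr=417: (6,4) in TLB -> HIT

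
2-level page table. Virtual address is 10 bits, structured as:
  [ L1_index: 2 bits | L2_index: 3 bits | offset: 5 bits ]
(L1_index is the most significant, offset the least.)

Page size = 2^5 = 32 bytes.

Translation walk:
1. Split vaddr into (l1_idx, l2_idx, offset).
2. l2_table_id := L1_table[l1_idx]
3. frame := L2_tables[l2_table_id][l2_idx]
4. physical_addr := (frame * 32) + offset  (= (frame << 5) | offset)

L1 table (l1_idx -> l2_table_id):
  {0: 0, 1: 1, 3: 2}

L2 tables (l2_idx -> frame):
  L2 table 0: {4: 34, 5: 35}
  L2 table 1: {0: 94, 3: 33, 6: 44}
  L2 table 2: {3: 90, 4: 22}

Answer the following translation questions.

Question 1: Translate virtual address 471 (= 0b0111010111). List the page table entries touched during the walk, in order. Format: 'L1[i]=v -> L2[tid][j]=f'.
Answer: L1[1]=1 -> L2[1][6]=44

Derivation:
vaddr = 471 = 0b0111010111
Split: l1_idx=1, l2_idx=6, offset=23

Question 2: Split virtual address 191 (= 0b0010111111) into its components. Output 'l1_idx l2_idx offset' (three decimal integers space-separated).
Answer: 0 5 31

Derivation:
vaddr = 191 = 0b0010111111
  top 2 bits -> l1_idx = 0
  next 3 bits -> l2_idx = 5
  bottom 5 bits -> offset = 31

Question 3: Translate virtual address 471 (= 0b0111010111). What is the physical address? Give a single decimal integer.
vaddr = 471 = 0b0111010111
Split: l1_idx=1, l2_idx=6, offset=23
L1[1] = 1
L2[1][6] = 44
paddr = 44 * 32 + 23 = 1431

Answer: 1431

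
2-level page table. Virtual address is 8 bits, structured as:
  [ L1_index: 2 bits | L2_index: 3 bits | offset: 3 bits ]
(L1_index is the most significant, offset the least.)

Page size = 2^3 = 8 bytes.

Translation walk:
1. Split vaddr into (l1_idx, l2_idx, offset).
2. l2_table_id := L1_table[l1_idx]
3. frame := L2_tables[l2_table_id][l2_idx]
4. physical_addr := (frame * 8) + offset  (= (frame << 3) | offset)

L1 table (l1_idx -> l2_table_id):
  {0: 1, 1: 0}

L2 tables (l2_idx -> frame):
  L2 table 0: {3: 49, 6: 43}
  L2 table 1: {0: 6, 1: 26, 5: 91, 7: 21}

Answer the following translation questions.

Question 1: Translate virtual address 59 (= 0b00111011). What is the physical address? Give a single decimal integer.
Answer: 171

Derivation:
vaddr = 59 = 0b00111011
Split: l1_idx=0, l2_idx=7, offset=3
L1[0] = 1
L2[1][7] = 21
paddr = 21 * 8 + 3 = 171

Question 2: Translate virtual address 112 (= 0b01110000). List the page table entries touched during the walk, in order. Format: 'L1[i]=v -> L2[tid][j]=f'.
Answer: L1[1]=0 -> L2[0][6]=43

Derivation:
vaddr = 112 = 0b01110000
Split: l1_idx=1, l2_idx=6, offset=0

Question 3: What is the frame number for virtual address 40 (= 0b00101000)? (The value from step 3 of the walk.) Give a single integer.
vaddr = 40: l1_idx=0, l2_idx=5
L1[0] = 1; L2[1][5] = 91

Answer: 91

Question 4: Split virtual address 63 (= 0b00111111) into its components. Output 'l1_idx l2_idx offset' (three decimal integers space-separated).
Answer: 0 7 7

Derivation:
vaddr = 63 = 0b00111111
  top 2 bits -> l1_idx = 0
  next 3 bits -> l2_idx = 7
  bottom 3 bits -> offset = 7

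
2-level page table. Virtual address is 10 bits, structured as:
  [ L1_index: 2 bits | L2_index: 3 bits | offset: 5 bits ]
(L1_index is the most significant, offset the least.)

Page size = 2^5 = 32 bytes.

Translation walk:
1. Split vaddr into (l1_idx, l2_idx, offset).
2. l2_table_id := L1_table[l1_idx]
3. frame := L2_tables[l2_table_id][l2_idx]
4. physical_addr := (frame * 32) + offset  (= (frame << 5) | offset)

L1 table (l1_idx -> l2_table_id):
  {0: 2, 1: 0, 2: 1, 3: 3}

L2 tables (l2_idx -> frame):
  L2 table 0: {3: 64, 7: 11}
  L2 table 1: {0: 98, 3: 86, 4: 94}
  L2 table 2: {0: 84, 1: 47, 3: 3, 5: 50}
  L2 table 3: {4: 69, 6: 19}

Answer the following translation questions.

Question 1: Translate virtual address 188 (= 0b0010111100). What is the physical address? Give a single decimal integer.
Answer: 1628

Derivation:
vaddr = 188 = 0b0010111100
Split: l1_idx=0, l2_idx=5, offset=28
L1[0] = 2
L2[2][5] = 50
paddr = 50 * 32 + 28 = 1628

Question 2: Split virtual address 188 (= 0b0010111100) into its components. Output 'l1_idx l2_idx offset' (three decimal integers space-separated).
vaddr = 188 = 0b0010111100
  top 2 bits -> l1_idx = 0
  next 3 bits -> l2_idx = 5
  bottom 5 bits -> offset = 28

Answer: 0 5 28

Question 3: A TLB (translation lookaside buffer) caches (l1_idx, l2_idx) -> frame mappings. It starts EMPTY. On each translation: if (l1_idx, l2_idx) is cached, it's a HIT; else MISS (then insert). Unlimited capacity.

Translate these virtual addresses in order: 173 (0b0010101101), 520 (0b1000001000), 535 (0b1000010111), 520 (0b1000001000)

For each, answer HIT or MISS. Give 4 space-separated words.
Answer: MISS MISS HIT HIT

Derivation:
vaddr=173: (0,5) not in TLB -> MISS, insert
vaddr=520: (2,0) not in TLB -> MISS, insert
vaddr=535: (2,0) in TLB -> HIT
vaddr=520: (2,0) in TLB -> HIT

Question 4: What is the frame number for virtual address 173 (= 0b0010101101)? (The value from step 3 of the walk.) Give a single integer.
vaddr = 173: l1_idx=0, l2_idx=5
L1[0] = 2; L2[2][5] = 50

Answer: 50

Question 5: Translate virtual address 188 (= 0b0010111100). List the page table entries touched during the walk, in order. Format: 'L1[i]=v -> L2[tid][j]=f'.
Answer: L1[0]=2 -> L2[2][5]=50

Derivation:
vaddr = 188 = 0b0010111100
Split: l1_idx=0, l2_idx=5, offset=28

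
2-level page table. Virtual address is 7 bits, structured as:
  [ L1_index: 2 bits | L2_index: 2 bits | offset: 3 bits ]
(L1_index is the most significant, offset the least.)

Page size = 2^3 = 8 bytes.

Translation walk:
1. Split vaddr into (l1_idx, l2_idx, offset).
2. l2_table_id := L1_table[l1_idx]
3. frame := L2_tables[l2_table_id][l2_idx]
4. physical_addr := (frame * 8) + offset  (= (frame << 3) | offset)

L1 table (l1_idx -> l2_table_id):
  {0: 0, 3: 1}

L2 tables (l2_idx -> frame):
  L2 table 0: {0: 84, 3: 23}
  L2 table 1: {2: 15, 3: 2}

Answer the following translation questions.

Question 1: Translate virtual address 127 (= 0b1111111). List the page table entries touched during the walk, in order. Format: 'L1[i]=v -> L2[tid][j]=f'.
Answer: L1[3]=1 -> L2[1][3]=2

Derivation:
vaddr = 127 = 0b1111111
Split: l1_idx=3, l2_idx=3, offset=7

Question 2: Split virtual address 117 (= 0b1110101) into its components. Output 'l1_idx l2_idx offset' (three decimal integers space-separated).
Answer: 3 2 5

Derivation:
vaddr = 117 = 0b1110101
  top 2 bits -> l1_idx = 3
  next 2 bits -> l2_idx = 2
  bottom 3 bits -> offset = 5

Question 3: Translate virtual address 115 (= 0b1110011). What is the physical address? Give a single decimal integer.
vaddr = 115 = 0b1110011
Split: l1_idx=3, l2_idx=2, offset=3
L1[3] = 1
L2[1][2] = 15
paddr = 15 * 8 + 3 = 123

Answer: 123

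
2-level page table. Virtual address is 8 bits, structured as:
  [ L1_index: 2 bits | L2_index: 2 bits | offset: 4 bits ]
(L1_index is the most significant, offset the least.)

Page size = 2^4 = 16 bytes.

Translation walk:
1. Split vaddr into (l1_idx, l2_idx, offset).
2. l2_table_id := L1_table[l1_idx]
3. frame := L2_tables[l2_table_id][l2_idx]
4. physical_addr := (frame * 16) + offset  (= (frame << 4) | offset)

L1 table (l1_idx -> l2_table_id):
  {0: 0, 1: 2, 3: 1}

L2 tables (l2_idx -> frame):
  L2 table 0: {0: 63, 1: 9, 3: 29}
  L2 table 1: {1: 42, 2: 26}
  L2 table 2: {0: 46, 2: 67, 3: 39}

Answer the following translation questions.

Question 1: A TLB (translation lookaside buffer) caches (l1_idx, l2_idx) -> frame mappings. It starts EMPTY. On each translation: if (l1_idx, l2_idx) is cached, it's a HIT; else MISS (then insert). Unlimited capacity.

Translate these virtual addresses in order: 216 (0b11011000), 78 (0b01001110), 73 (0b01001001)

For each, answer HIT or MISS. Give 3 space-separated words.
vaddr=216: (3,1) not in TLB -> MISS, insert
vaddr=78: (1,0) not in TLB -> MISS, insert
vaddr=73: (1,0) in TLB -> HIT

Answer: MISS MISS HIT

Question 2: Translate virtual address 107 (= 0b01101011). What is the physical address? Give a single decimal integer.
vaddr = 107 = 0b01101011
Split: l1_idx=1, l2_idx=2, offset=11
L1[1] = 2
L2[2][2] = 67
paddr = 67 * 16 + 11 = 1083

Answer: 1083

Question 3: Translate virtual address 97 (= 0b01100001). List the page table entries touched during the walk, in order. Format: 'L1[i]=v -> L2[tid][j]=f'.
vaddr = 97 = 0b01100001
Split: l1_idx=1, l2_idx=2, offset=1

Answer: L1[1]=2 -> L2[2][2]=67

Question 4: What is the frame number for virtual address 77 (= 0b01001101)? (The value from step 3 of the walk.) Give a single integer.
Answer: 46

Derivation:
vaddr = 77: l1_idx=1, l2_idx=0
L1[1] = 2; L2[2][0] = 46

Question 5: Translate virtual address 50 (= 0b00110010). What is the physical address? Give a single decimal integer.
vaddr = 50 = 0b00110010
Split: l1_idx=0, l2_idx=3, offset=2
L1[0] = 0
L2[0][3] = 29
paddr = 29 * 16 + 2 = 466

Answer: 466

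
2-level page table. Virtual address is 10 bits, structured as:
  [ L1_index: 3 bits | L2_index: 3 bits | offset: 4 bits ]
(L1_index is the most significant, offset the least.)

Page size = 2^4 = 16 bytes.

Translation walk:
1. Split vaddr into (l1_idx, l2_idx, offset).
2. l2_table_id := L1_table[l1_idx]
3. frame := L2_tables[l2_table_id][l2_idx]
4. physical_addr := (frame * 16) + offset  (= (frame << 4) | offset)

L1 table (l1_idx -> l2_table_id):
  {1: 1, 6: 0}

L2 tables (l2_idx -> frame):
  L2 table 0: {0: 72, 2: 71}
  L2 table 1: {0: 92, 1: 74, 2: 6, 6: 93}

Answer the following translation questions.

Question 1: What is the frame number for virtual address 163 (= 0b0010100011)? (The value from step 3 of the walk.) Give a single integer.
vaddr = 163: l1_idx=1, l2_idx=2
L1[1] = 1; L2[1][2] = 6

Answer: 6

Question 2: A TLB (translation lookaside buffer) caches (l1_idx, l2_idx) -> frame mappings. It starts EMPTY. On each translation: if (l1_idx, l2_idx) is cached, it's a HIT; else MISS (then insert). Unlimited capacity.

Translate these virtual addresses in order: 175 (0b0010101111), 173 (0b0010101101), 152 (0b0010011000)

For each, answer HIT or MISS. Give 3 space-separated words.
Answer: MISS HIT MISS

Derivation:
vaddr=175: (1,2) not in TLB -> MISS, insert
vaddr=173: (1,2) in TLB -> HIT
vaddr=152: (1,1) not in TLB -> MISS, insert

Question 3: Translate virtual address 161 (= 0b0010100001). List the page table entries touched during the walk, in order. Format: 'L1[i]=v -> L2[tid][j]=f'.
vaddr = 161 = 0b0010100001
Split: l1_idx=1, l2_idx=2, offset=1

Answer: L1[1]=1 -> L2[1][2]=6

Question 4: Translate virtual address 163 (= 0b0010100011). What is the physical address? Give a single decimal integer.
Answer: 99

Derivation:
vaddr = 163 = 0b0010100011
Split: l1_idx=1, l2_idx=2, offset=3
L1[1] = 1
L2[1][2] = 6
paddr = 6 * 16 + 3 = 99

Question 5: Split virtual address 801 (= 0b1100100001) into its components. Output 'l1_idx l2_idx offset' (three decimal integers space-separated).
Answer: 6 2 1

Derivation:
vaddr = 801 = 0b1100100001
  top 3 bits -> l1_idx = 6
  next 3 bits -> l2_idx = 2
  bottom 4 bits -> offset = 1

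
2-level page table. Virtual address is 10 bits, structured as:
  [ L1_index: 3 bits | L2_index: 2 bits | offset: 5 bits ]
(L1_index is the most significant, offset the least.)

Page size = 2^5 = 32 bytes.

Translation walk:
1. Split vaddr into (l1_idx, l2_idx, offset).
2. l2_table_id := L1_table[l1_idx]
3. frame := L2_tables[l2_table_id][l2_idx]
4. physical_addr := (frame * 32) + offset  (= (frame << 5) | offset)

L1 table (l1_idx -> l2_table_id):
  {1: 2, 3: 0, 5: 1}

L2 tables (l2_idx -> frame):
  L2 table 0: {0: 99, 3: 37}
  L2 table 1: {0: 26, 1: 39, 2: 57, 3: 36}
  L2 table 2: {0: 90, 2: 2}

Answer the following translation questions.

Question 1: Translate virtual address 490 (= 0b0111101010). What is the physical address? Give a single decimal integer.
Answer: 1194

Derivation:
vaddr = 490 = 0b0111101010
Split: l1_idx=3, l2_idx=3, offset=10
L1[3] = 0
L2[0][3] = 37
paddr = 37 * 32 + 10 = 1194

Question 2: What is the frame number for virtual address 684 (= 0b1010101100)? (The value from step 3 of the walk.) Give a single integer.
vaddr = 684: l1_idx=5, l2_idx=1
L1[5] = 1; L2[1][1] = 39

Answer: 39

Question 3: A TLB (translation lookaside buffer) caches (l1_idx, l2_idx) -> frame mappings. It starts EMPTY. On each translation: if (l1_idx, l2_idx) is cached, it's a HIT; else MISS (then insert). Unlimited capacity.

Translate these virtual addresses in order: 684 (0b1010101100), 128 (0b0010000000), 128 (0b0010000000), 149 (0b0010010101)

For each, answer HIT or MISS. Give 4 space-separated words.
Answer: MISS MISS HIT HIT

Derivation:
vaddr=684: (5,1) not in TLB -> MISS, insert
vaddr=128: (1,0) not in TLB -> MISS, insert
vaddr=128: (1,0) in TLB -> HIT
vaddr=149: (1,0) in TLB -> HIT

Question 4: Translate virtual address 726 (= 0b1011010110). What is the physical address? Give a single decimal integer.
vaddr = 726 = 0b1011010110
Split: l1_idx=5, l2_idx=2, offset=22
L1[5] = 1
L2[1][2] = 57
paddr = 57 * 32 + 22 = 1846

Answer: 1846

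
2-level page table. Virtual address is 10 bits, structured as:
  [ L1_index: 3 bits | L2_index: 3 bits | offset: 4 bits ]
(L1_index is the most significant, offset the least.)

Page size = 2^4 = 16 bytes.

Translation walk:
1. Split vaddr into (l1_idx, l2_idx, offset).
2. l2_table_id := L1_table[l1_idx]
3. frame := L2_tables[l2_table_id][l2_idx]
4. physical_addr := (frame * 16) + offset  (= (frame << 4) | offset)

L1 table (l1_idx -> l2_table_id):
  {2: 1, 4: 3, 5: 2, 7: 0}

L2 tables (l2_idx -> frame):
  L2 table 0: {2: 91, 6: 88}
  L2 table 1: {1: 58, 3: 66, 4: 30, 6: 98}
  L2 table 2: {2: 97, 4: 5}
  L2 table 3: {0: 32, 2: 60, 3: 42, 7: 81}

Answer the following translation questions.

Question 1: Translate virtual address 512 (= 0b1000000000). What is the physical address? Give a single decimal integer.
Answer: 512

Derivation:
vaddr = 512 = 0b1000000000
Split: l1_idx=4, l2_idx=0, offset=0
L1[4] = 3
L2[3][0] = 32
paddr = 32 * 16 + 0 = 512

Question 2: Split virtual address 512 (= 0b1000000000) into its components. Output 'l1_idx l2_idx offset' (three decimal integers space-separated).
Answer: 4 0 0

Derivation:
vaddr = 512 = 0b1000000000
  top 3 bits -> l1_idx = 4
  next 3 bits -> l2_idx = 0
  bottom 4 bits -> offset = 0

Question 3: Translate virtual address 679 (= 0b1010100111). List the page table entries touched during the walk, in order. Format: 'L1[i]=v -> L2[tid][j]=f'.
vaddr = 679 = 0b1010100111
Split: l1_idx=5, l2_idx=2, offset=7

Answer: L1[5]=2 -> L2[2][2]=97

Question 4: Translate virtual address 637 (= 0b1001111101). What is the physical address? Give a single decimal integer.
Answer: 1309

Derivation:
vaddr = 637 = 0b1001111101
Split: l1_idx=4, l2_idx=7, offset=13
L1[4] = 3
L2[3][7] = 81
paddr = 81 * 16 + 13 = 1309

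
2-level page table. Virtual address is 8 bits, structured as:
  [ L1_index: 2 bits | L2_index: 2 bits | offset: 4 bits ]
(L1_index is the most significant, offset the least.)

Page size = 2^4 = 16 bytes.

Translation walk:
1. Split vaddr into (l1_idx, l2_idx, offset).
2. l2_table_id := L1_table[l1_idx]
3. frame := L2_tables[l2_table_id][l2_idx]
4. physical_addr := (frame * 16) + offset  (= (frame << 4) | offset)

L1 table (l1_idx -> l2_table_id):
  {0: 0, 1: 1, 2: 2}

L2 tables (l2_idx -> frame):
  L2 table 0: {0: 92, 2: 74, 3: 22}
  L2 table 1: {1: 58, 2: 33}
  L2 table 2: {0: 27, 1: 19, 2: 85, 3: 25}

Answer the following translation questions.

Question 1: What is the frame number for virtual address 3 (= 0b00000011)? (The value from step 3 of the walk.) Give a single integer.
vaddr = 3: l1_idx=0, l2_idx=0
L1[0] = 0; L2[0][0] = 92

Answer: 92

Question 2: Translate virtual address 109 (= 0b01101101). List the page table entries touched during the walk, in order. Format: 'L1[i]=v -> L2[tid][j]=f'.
vaddr = 109 = 0b01101101
Split: l1_idx=1, l2_idx=2, offset=13

Answer: L1[1]=1 -> L2[1][2]=33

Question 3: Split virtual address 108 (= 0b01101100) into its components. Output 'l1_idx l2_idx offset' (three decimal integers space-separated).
vaddr = 108 = 0b01101100
  top 2 bits -> l1_idx = 1
  next 2 bits -> l2_idx = 2
  bottom 4 bits -> offset = 12

Answer: 1 2 12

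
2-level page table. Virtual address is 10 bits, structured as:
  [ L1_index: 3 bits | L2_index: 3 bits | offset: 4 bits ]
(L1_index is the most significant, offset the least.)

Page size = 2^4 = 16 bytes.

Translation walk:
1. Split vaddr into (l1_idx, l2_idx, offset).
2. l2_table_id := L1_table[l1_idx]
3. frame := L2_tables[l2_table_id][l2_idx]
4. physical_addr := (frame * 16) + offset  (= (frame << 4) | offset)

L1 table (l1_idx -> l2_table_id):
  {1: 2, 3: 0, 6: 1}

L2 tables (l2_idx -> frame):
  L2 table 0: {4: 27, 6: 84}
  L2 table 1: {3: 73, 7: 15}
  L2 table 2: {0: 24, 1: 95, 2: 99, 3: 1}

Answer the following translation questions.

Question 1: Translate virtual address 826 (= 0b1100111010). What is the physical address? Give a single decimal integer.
Answer: 1178

Derivation:
vaddr = 826 = 0b1100111010
Split: l1_idx=6, l2_idx=3, offset=10
L1[6] = 1
L2[1][3] = 73
paddr = 73 * 16 + 10 = 1178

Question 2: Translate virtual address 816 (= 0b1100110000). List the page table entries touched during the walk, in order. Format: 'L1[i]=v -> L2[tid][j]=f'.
vaddr = 816 = 0b1100110000
Split: l1_idx=6, l2_idx=3, offset=0

Answer: L1[6]=1 -> L2[1][3]=73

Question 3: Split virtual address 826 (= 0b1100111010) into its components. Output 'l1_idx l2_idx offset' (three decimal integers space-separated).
vaddr = 826 = 0b1100111010
  top 3 bits -> l1_idx = 6
  next 3 bits -> l2_idx = 3
  bottom 4 bits -> offset = 10

Answer: 6 3 10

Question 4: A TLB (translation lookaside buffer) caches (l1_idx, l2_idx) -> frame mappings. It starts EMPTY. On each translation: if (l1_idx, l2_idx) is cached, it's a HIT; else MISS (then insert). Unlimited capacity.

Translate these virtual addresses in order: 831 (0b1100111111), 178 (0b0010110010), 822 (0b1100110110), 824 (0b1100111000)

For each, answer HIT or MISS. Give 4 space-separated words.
Answer: MISS MISS HIT HIT

Derivation:
vaddr=831: (6,3) not in TLB -> MISS, insert
vaddr=178: (1,3) not in TLB -> MISS, insert
vaddr=822: (6,3) in TLB -> HIT
vaddr=824: (6,3) in TLB -> HIT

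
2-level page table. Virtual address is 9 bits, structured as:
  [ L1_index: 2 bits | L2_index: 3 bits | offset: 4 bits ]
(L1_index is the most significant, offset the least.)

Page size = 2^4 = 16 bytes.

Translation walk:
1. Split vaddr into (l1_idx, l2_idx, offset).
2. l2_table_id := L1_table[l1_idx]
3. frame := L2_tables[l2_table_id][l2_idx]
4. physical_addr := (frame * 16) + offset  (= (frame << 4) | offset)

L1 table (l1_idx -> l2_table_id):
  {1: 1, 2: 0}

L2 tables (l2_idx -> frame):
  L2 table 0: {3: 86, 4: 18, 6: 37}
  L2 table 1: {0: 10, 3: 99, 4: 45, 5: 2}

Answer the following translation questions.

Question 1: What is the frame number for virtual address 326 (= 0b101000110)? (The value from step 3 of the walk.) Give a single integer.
vaddr = 326: l1_idx=2, l2_idx=4
L1[2] = 0; L2[0][4] = 18

Answer: 18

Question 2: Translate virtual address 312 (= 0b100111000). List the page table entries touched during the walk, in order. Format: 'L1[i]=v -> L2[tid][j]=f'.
vaddr = 312 = 0b100111000
Split: l1_idx=2, l2_idx=3, offset=8

Answer: L1[2]=0 -> L2[0][3]=86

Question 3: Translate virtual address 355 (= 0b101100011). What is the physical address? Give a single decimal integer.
Answer: 595

Derivation:
vaddr = 355 = 0b101100011
Split: l1_idx=2, l2_idx=6, offset=3
L1[2] = 0
L2[0][6] = 37
paddr = 37 * 16 + 3 = 595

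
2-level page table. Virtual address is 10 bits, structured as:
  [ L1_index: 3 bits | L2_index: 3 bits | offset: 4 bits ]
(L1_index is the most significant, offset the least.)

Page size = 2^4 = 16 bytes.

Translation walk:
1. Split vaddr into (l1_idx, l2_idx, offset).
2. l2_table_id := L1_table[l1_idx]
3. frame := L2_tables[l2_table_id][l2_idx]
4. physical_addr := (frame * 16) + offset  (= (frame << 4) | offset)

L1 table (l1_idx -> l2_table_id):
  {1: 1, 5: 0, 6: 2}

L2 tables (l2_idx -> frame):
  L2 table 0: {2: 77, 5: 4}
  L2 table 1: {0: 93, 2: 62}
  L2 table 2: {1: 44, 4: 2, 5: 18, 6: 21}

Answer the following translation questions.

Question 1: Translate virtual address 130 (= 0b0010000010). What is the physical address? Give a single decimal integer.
Answer: 1490

Derivation:
vaddr = 130 = 0b0010000010
Split: l1_idx=1, l2_idx=0, offset=2
L1[1] = 1
L2[1][0] = 93
paddr = 93 * 16 + 2 = 1490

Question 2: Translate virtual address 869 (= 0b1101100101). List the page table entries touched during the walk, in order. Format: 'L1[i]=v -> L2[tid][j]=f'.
Answer: L1[6]=2 -> L2[2][6]=21

Derivation:
vaddr = 869 = 0b1101100101
Split: l1_idx=6, l2_idx=6, offset=5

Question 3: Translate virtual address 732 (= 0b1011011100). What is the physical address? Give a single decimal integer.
Answer: 76

Derivation:
vaddr = 732 = 0b1011011100
Split: l1_idx=5, l2_idx=5, offset=12
L1[5] = 0
L2[0][5] = 4
paddr = 4 * 16 + 12 = 76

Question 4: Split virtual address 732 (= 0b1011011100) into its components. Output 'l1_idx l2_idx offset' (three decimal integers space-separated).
Answer: 5 5 12

Derivation:
vaddr = 732 = 0b1011011100
  top 3 bits -> l1_idx = 5
  next 3 bits -> l2_idx = 5
  bottom 4 bits -> offset = 12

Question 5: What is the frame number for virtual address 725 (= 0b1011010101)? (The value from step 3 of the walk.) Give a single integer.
vaddr = 725: l1_idx=5, l2_idx=5
L1[5] = 0; L2[0][5] = 4

Answer: 4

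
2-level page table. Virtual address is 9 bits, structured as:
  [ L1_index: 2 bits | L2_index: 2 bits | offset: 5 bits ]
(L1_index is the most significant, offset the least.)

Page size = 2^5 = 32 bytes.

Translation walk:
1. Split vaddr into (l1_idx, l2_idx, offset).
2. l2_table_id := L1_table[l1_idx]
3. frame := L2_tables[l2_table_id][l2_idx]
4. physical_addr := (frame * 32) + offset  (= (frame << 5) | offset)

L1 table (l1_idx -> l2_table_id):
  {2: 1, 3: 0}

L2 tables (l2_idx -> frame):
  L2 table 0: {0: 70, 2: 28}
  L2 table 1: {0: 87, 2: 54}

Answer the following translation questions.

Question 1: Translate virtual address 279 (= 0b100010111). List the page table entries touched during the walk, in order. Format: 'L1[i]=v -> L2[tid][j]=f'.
vaddr = 279 = 0b100010111
Split: l1_idx=2, l2_idx=0, offset=23

Answer: L1[2]=1 -> L2[1][0]=87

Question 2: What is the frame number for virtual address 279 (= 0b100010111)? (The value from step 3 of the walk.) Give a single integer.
Answer: 87

Derivation:
vaddr = 279: l1_idx=2, l2_idx=0
L1[2] = 1; L2[1][0] = 87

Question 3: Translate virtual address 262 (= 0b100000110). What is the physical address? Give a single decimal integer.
vaddr = 262 = 0b100000110
Split: l1_idx=2, l2_idx=0, offset=6
L1[2] = 1
L2[1][0] = 87
paddr = 87 * 32 + 6 = 2790

Answer: 2790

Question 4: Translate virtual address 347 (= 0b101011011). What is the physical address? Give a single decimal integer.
Answer: 1755

Derivation:
vaddr = 347 = 0b101011011
Split: l1_idx=2, l2_idx=2, offset=27
L1[2] = 1
L2[1][2] = 54
paddr = 54 * 32 + 27 = 1755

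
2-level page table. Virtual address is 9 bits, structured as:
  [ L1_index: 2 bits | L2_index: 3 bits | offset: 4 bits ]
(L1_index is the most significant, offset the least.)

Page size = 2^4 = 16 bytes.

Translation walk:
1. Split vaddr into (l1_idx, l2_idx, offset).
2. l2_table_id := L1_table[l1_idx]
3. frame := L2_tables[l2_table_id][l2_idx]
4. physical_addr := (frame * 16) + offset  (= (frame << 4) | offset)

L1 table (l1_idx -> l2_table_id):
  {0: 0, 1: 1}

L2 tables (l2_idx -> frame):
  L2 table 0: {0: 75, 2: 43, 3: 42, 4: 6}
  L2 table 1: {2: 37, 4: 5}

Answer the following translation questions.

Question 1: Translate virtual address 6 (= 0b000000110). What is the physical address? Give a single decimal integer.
Answer: 1206

Derivation:
vaddr = 6 = 0b000000110
Split: l1_idx=0, l2_idx=0, offset=6
L1[0] = 0
L2[0][0] = 75
paddr = 75 * 16 + 6 = 1206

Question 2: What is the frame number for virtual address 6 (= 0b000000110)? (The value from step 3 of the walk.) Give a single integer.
vaddr = 6: l1_idx=0, l2_idx=0
L1[0] = 0; L2[0][0] = 75

Answer: 75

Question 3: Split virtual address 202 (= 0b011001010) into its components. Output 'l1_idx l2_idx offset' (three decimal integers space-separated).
vaddr = 202 = 0b011001010
  top 2 bits -> l1_idx = 1
  next 3 bits -> l2_idx = 4
  bottom 4 bits -> offset = 10

Answer: 1 4 10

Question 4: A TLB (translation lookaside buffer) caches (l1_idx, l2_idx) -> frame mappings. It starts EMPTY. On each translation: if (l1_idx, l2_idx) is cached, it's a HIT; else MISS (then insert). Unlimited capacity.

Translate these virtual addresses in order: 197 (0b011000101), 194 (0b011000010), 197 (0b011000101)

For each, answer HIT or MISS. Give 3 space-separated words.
Answer: MISS HIT HIT

Derivation:
vaddr=197: (1,4) not in TLB -> MISS, insert
vaddr=194: (1,4) in TLB -> HIT
vaddr=197: (1,4) in TLB -> HIT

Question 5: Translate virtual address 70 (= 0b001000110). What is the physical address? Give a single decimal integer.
vaddr = 70 = 0b001000110
Split: l1_idx=0, l2_idx=4, offset=6
L1[0] = 0
L2[0][4] = 6
paddr = 6 * 16 + 6 = 102

Answer: 102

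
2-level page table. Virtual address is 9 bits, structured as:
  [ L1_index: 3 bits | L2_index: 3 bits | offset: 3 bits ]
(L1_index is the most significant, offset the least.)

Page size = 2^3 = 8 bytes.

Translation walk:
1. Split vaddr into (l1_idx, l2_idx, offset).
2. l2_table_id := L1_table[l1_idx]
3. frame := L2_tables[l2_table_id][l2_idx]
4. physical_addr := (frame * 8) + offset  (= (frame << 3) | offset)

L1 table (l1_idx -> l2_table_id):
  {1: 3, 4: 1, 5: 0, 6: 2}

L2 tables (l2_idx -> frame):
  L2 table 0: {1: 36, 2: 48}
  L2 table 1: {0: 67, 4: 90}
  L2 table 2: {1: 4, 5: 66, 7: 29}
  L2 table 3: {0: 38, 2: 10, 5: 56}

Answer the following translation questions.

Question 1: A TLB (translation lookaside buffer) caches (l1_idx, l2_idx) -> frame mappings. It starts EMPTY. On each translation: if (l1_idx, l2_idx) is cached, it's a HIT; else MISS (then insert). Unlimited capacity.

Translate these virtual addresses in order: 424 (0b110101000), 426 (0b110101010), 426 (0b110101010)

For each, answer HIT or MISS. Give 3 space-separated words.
vaddr=424: (6,5) not in TLB -> MISS, insert
vaddr=426: (6,5) in TLB -> HIT
vaddr=426: (6,5) in TLB -> HIT

Answer: MISS HIT HIT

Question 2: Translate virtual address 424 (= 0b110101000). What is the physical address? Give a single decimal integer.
vaddr = 424 = 0b110101000
Split: l1_idx=6, l2_idx=5, offset=0
L1[6] = 2
L2[2][5] = 66
paddr = 66 * 8 + 0 = 528

Answer: 528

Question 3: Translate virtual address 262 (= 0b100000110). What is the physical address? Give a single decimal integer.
vaddr = 262 = 0b100000110
Split: l1_idx=4, l2_idx=0, offset=6
L1[4] = 1
L2[1][0] = 67
paddr = 67 * 8 + 6 = 542

Answer: 542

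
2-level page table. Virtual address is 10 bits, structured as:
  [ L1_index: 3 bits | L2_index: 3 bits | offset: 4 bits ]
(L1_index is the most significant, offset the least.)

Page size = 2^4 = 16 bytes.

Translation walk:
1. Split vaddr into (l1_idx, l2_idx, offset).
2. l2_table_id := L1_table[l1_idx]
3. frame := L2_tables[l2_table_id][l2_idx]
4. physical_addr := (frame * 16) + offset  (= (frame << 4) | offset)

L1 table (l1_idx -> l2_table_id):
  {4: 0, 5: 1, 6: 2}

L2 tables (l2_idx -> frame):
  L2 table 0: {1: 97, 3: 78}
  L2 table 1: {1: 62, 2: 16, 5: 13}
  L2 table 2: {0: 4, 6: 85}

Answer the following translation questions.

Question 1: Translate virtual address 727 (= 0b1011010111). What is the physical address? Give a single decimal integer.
vaddr = 727 = 0b1011010111
Split: l1_idx=5, l2_idx=5, offset=7
L1[5] = 1
L2[1][5] = 13
paddr = 13 * 16 + 7 = 215

Answer: 215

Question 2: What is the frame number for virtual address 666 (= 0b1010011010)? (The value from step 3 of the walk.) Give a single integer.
Answer: 62

Derivation:
vaddr = 666: l1_idx=5, l2_idx=1
L1[5] = 1; L2[1][1] = 62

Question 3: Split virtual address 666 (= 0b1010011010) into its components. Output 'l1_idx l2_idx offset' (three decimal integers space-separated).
Answer: 5 1 10

Derivation:
vaddr = 666 = 0b1010011010
  top 3 bits -> l1_idx = 5
  next 3 bits -> l2_idx = 1
  bottom 4 bits -> offset = 10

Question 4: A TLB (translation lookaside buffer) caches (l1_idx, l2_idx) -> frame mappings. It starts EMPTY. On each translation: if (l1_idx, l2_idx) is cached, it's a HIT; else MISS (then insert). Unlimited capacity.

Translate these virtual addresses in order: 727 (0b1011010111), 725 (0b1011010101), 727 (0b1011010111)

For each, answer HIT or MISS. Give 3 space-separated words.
vaddr=727: (5,5) not in TLB -> MISS, insert
vaddr=725: (5,5) in TLB -> HIT
vaddr=727: (5,5) in TLB -> HIT

Answer: MISS HIT HIT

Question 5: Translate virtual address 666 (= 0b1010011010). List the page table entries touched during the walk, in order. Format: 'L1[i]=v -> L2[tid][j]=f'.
vaddr = 666 = 0b1010011010
Split: l1_idx=5, l2_idx=1, offset=10

Answer: L1[5]=1 -> L2[1][1]=62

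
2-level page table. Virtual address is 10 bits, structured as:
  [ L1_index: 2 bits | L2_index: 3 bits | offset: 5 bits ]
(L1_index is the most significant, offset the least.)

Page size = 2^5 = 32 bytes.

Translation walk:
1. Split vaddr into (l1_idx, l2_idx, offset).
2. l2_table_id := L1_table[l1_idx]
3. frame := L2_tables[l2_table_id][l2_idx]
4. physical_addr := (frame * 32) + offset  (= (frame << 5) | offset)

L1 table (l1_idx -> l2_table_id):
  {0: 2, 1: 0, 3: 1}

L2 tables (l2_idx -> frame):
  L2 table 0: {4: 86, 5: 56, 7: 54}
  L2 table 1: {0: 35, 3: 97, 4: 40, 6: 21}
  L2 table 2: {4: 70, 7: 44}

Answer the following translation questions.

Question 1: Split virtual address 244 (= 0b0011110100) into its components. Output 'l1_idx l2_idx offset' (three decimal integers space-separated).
Answer: 0 7 20

Derivation:
vaddr = 244 = 0b0011110100
  top 2 bits -> l1_idx = 0
  next 3 bits -> l2_idx = 7
  bottom 5 bits -> offset = 20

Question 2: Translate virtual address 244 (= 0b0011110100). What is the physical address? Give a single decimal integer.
Answer: 1428

Derivation:
vaddr = 244 = 0b0011110100
Split: l1_idx=0, l2_idx=7, offset=20
L1[0] = 2
L2[2][7] = 44
paddr = 44 * 32 + 20 = 1428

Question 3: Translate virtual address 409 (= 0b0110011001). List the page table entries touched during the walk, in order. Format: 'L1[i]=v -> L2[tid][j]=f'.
vaddr = 409 = 0b0110011001
Split: l1_idx=1, l2_idx=4, offset=25

Answer: L1[1]=0 -> L2[0][4]=86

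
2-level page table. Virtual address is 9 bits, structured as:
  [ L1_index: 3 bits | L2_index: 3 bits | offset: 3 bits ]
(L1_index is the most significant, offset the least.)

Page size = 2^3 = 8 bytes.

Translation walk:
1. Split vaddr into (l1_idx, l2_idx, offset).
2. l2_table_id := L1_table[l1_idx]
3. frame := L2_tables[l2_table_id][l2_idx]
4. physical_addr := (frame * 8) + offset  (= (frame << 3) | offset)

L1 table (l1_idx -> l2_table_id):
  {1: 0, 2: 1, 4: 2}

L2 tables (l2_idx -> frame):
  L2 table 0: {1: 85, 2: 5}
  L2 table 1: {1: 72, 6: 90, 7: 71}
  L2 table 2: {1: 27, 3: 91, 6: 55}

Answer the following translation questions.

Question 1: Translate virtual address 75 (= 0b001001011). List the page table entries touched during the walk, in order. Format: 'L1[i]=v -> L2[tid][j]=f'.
vaddr = 75 = 0b001001011
Split: l1_idx=1, l2_idx=1, offset=3

Answer: L1[1]=0 -> L2[0][1]=85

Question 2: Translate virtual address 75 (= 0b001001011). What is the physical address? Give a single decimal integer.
Answer: 683

Derivation:
vaddr = 75 = 0b001001011
Split: l1_idx=1, l2_idx=1, offset=3
L1[1] = 0
L2[0][1] = 85
paddr = 85 * 8 + 3 = 683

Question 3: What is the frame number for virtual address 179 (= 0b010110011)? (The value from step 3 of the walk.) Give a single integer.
vaddr = 179: l1_idx=2, l2_idx=6
L1[2] = 1; L2[1][6] = 90

Answer: 90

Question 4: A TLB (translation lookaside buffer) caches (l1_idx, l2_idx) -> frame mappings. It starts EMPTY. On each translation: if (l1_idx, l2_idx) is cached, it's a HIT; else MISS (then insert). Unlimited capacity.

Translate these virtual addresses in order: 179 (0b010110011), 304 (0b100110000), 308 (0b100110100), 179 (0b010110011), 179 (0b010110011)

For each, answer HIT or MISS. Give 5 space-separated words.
Answer: MISS MISS HIT HIT HIT

Derivation:
vaddr=179: (2,6) not in TLB -> MISS, insert
vaddr=304: (4,6) not in TLB -> MISS, insert
vaddr=308: (4,6) in TLB -> HIT
vaddr=179: (2,6) in TLB -> HIT
vaddr=179: (2,6) in TLB -> HIT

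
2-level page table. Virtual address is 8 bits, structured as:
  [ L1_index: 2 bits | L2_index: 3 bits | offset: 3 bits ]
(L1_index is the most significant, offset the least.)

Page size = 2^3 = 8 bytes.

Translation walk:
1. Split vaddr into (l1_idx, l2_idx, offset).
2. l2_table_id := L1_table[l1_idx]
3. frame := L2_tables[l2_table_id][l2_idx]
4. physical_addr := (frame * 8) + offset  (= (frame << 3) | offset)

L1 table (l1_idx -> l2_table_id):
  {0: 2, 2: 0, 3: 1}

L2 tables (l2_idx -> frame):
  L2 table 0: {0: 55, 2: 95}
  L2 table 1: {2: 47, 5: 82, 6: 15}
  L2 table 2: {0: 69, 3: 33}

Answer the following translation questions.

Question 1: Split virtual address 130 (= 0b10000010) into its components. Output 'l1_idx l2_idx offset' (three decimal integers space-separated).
Answer: 2 0 2

Derivation:
vaddr = 130 = 0b10000010
  top 2 bits -> l1_idx = 2
  next 3 bits -> l2_idx = 0
  bottom 3 bits -> offset = 2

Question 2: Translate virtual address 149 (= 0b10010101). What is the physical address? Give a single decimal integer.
Answer: 765

Derivation:
vaddr = 149 = 0b10010101
Split: l1_idx=2, l2_idx=2, offset=5
L1[2] = 0
L2[0][2] = 95
paddr = 95 * 8 + 5 = 765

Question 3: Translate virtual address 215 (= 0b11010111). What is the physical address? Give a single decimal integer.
Answer: 383

Derivation:
vaddr = 215 = 0b11010111
Split: l1_idx=3, l2_idx=2, offset=7
L1[3] = 1
L2[1][2] = 47
paddr = 47 * 8 + 7 = 383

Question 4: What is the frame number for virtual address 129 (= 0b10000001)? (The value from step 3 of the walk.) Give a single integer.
vaddr = 129: l1_idx=2, l2_idx=0
L1[2] = 0; L2[0][0] = 55

Answer: 55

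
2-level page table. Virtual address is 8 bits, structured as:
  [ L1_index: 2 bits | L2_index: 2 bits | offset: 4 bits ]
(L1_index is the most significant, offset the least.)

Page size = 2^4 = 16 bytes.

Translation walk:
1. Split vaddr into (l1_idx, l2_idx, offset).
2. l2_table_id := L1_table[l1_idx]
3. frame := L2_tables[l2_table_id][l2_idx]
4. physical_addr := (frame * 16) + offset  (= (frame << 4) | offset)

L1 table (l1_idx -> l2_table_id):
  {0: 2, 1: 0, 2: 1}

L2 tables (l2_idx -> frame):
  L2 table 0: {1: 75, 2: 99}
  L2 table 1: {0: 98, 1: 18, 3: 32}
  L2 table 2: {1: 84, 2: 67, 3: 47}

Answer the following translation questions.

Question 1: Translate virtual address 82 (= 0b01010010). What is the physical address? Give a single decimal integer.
Answer: 1202

Derivation:
vaddr = 82 = 0b01010010
Split: l1_idx=1, l2_idx=1, offset=2
L1[1] = 0
L2[0][1] = 75
paddr = 75 * 16 + 2 = 1202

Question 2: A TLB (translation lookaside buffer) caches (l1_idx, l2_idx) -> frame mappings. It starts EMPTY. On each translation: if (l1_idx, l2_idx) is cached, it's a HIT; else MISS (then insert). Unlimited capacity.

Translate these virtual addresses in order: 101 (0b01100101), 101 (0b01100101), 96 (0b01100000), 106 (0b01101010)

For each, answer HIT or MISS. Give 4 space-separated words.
vaddr=101: (1,2) not in TLB -> MISS, insert
vaddr=101: (1,2) in TLB -> HIT
vaddr=96: (1,2) in TLB -> HIT
vaddr=106: (1,2) in TLB -> HIT

Answer: MISS HIT HIT HIT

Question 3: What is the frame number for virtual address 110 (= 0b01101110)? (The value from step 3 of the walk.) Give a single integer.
vaddr = 110: l1_idx=1, l2_idx=2
L1[1] = 0; L2[0][2] = 99

Answer: 99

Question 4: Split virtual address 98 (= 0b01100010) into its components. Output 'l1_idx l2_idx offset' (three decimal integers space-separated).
Answer: 1 2 2

Derivation:
vaddr = 98 = 0b01100010
  top 2 bits -> l1_idx = 1
  next 2 bits -> l2_idx = 2
  bottom 4 bits -> offset = 2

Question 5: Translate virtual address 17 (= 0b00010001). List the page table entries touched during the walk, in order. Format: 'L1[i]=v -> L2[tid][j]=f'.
vaddr = 17 = 0b00010001
Split: l1_idx=0, l2_idx=1, offset=1

Answer: L1[0]=2 -> L2[2][1]=84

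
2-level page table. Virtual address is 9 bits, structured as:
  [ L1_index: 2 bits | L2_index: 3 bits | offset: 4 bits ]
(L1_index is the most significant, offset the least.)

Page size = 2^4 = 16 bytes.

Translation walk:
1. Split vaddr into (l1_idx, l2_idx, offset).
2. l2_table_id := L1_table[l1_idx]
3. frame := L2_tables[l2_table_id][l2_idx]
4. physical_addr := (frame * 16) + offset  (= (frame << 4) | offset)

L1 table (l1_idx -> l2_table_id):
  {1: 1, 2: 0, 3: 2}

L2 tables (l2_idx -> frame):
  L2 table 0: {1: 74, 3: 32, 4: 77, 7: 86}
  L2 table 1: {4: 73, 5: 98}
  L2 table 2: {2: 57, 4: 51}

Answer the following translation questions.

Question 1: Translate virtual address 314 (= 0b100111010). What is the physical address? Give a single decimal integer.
vaddr = 314 = 0b100111010
Split: l1_idx=2, l2_idx=3, offset=10
L1[2] = 0
L2[0][3] = 32
paddr = 32 * 16 + 10 = 522

Answer: 522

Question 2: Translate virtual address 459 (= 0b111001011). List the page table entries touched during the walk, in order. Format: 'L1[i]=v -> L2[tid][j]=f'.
Answer: L1[3]=2 -> L2[2][4]=51

Derivation:
vaddr = 459 = 0b111001011
Split: l1_idx=3, l2_idx=4, offset=11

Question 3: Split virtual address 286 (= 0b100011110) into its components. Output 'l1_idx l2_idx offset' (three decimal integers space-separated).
vaddr = 286 = 0b100011110
  top 2 bits -> l1_idx = 2
  next 3 bits -> l2_idx = 1
  bottom 4 bits -> offset = 14

Answer: 2 1 14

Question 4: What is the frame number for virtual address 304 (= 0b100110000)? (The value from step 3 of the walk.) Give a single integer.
vaddr = 304: l1_idx=2, l2_idx=3
L1[2] = 0; L2[0][3] = 32

Answer: 32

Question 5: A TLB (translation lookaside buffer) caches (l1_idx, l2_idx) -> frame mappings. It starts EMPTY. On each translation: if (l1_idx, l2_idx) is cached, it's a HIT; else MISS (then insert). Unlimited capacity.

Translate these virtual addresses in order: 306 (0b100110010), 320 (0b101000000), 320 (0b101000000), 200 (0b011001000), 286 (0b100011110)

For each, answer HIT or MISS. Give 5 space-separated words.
vaddr=306: (2,3) not in TLB -> MISS, insert
vaddr=320: (2,4) not in TLB -> MISS, insert
vaddr=320: (2,4) in TLB -> HIT
vaddr=200: (1,4) not in TLB -> MISS, insert
vaddr=286: (2,1) not in TLB -> MISS, insert

Answer: MISS MISS HIT MISS MISS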